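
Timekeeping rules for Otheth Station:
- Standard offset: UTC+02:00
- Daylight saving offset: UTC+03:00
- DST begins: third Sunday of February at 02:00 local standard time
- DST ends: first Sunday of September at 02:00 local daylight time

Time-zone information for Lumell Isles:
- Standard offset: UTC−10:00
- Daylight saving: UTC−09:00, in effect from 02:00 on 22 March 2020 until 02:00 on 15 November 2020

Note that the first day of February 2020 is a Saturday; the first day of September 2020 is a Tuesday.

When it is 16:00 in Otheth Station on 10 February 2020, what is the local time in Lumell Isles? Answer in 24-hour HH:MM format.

1 February 2020 is a Saturday, so the first Sunday is February 2 and the third is February 16.
1 September 2020 is a Tuesday, so the first Sunday is September 6.
10 February 2020 does not fall between 16 February and 6 September, so daylight saving is not in effect and Otheth Station is at UTC+02:00.
16:00 Otheth Station − 2h = 14:00 UTC.
At the standard offset (UTC−10:00), 14:00 UTC − 10h = 04:00 Lumell Isles standard time.
Daylight saving runs 22 March – 15 November; the standard-time date in Lumell Isles, 10 February 2020, is outside that window, so Lumell Isles is on standard time at UTC−10:00.
14:00 UTC − 10h = 04:00 Lumell Isles.

04:00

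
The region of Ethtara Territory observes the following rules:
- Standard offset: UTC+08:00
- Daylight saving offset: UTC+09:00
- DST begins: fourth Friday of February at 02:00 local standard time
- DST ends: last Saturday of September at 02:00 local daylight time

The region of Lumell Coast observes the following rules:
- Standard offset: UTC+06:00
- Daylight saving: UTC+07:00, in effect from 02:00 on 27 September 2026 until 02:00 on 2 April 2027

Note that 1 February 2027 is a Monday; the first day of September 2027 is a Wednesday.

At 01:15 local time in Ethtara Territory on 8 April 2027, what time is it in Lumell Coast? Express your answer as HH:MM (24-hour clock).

22:15

1 February 2027 is a Monday, so the first Friday is February 5 and the fourth is February 26.
1 September 2027 is a Wednesday, so Saturdays fall on 4, 11, 18, 25; the last is September 25.
8 April 2027 falls between 26 February and 25 September, so daylight saving is in effect and Ethtara Territory is at UTC+09:00.
01:15 Ethtara Territory − 9h = 16:15 UTC (rolling into the previous day, 7 April 2027).
At the standard offset (UTC+06:00), 16:15 UTC + 6h = 22:15 Lumell Coast standard time.
The standard-time date in Lumell Coast, 7 April 2027, is outside the daylight-saving period (27 September 2026 – 2 April 2027), so Lumell Coast is on standard time, UTC+06:00.
16:15 UTC + 6h = 22:15 Lumell Coast.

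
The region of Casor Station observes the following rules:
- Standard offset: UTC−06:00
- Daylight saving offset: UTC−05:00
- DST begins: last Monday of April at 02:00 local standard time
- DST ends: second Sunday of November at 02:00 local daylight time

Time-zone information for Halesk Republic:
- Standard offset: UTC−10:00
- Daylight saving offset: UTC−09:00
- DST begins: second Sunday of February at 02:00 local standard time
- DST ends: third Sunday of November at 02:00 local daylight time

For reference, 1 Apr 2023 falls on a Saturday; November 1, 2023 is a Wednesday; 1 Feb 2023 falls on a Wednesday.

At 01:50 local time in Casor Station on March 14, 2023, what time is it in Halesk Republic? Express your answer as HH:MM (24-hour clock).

1 April 2023 is a Saturday, so Mondays fall on 3, 10, 17, 24; the last is April 24.
1 November 2023 is a Wednesday, so the first Sunday is November 5 and the second is November 12.
March 14, 2023 does not fall between 24 April and 12 November, so daylight saving is not in effect and Casor Station is at UTC−06:00.
01:50 Casor Station + 6h = 07:50 UTC.
1 February 2023 is a Wednesday, so the first Sunday is February 5 and the second is February 12.
1 November 2023 is a Wednesday, so the first Sunday is November 5 and the third is November 19.
At the standard offset (UTC−10:00), 07:50 UTC − 10h = 21:50 Halesk Republic standard time (rolling into the previous day, 13 March 2023).
The standard-time date in Halesk Republic, March 13, 2023, falls between 12 February and 19 November, so daylight saving is in effect and Halesk Republic is at UTC−09:00.
07:50 UTC − 9h = 22:50 Halesk Republic (rolling into the previous day, 13 March 2023).

22:50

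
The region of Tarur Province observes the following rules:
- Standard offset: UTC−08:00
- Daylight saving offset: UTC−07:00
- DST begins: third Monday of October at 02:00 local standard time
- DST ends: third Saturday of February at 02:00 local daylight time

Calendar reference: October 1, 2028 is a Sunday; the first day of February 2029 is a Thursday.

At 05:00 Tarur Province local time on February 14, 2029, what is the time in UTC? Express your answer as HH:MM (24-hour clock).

1 October 2028 is a Sunday, so the first Monday is October 2 and the third is October 16.
1 February 2029 is a Thursday, so the first Saturday is February 3 and the third is February 17.
Daylight saving runs 16 October 2028 – 17 February 2029; February 14, 2029 is inside that window, so Tarur Province is at UTC−07:00.
05:00 local + 7h = 12:00 UTC.

12:00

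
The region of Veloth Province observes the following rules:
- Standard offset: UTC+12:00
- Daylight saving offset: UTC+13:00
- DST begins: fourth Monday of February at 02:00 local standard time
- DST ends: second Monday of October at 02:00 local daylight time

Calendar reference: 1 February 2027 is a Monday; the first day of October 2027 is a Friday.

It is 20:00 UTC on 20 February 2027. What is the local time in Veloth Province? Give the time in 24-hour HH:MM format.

08:00

1 February 2027 is a Monday, so the first Monday is February 1 and the fourth is February 22.
1 October 2027 is a Friday, so the first Monday is October 4 and the second is October 11.
At the standard offset (UTC+12:00), 20:00 UTC + 12h = 08:00 Veloth Province standard time (rolling into the next day, 21 February 2027).
The standard-time date in Veloth Province, 21 February 2027, does not fall between 22 February and 11 October, so daylight saving is not in effect and Veloth Province is at UTC+12:00.
20:00 UTC + 12h = 08:00 local (rolling into the next day, 21 February 2027).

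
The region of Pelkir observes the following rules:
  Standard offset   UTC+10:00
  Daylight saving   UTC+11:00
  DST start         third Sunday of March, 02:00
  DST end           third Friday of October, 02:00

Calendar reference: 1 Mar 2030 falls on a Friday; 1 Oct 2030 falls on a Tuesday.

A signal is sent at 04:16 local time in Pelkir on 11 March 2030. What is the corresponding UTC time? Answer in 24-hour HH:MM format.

1 March 2030 is a Friday, so the first Sunday is March 3 and the third is March 17.
1 October 2030 is a Tuesday, so the first Friday is October 4 and the third is October 18.
Daylight saving runs 17 March – 18 October; 11 March 2030 is outside that window, so Pelkir is on standard time at UTC+10:00.
04:16 local − 10h = 18:16 UTC (rolling into the previous day, 10 March 2030).

18:16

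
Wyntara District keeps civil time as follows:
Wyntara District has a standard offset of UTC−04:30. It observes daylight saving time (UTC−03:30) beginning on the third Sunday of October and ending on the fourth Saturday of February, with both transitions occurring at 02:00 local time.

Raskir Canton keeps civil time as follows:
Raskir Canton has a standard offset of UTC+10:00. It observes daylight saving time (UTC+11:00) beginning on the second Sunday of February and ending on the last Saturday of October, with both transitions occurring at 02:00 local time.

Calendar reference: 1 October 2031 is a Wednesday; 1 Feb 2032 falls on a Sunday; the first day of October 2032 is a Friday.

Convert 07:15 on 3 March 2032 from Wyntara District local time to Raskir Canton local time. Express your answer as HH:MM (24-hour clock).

1 October 2031 is a Wednesday, so the first Sunday is October 5 and the third is October 19.
1 February 2032 is a Sunday, so the first Saturday is February 7 and the fourth is February 28.
Daylight saving runs 19 October 2031 – 28 February 2032; 3 March 2032 is outside that window, so Wyntara District is on standard time at UTC−04:30.
07:15 Wyntara District + 4h30m = 11:45 UTC.
1 February 2032 is a Sunday, so the first Sunday is February 1 and the second is February 8.
1 October 2032 is a Friday, so Saturdays fall on 2, 9, 16, 23, 30; the last is October 30.
At the standard offset (UTC+10:00), 11:45 UTC + 10h = 21:45 Raskir Canton standard time.
Daylight saving runs 8 February – 30 October; the standard-time date in Raskir Canton, 3 March 2032, is inside that window, so Raskir Canton is at UTC+11:00.
11:45 UTC + 11h = 22:45 Raskir Canton.

22:45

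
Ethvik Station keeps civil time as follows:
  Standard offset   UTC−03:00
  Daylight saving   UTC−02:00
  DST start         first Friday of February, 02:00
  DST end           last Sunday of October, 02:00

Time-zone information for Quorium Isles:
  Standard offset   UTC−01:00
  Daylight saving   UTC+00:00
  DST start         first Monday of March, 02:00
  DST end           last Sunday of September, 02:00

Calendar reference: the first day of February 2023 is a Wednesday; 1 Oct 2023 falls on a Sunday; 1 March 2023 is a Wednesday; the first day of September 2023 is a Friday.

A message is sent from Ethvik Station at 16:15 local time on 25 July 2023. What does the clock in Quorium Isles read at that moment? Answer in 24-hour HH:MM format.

1 February 2023 is a Wednesday, so the first Friday is February 3.
1 October 2023 is a Sunday, so Sundays fall on 1, 8, 15, 22, 29; the last is October 29.
Daylight saving runs 3 February – 29 October; 25 July 2023 is inside that window, so Ethvik Station is at UTC−02:00.
16:15 Ethvik Station + 2h = 18:15 UTC.
1 March 2023 is a Wednesday, so the first Monday is March 6.
1 September 2023 is a Friday, so Sundays fall on 3, 10, 17, 24; the last is September 24.
At the standard offset (UTC−01:00), 18:15 UTC − 1h = 17:15 Quorium Isles standard time.
The standard-time date in Quorium Isles, 25 July 2023, falls between 6 March and 24 September, so daylight saving is in effect and Quorium Isles is at UTC+00:00.
18:15 UTC + 0h = 18:15 Quorium Isles.

18:15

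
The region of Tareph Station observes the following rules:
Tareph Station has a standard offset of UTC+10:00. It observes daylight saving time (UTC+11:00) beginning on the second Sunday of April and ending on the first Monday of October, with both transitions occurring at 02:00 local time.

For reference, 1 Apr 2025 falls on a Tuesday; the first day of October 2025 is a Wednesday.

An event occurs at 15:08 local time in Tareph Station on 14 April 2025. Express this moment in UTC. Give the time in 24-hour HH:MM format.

1 April 2025 is a Tuesday, so the first Sunday is April 6 and the second is April 13.
1 October 2025 is a Wednesday, so the first Monday is October 6.
14 April 2025 falls between 13 April and 6 October, so daylight saving is in effect and Tareph Station is at UTC+11:00.
15:08 local − 11h = 04:08 UTC.

04:08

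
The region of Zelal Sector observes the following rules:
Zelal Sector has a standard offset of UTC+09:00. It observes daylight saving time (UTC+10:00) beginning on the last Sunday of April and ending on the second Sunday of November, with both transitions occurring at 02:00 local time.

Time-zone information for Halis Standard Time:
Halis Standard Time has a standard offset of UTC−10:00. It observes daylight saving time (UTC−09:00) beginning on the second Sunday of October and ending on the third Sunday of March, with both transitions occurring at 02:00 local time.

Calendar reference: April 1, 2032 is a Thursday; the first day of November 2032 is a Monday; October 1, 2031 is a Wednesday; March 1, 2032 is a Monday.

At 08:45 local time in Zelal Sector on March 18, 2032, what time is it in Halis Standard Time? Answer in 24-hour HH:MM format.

14:45

1 April 2032 is a Thursday, so Sundays fall on 4, 11, 18, 25; the last is April 25.
1 November 2032 is a Monday, so the first Sunday is November 7 and the second is November 14.
Daylight saving runs 25 April – 14 November; March 18, 2032 is outside that window, so Zelal Sector is on standard time at UTC+09:00.
08:45 Zelal Sector − 9h = 23:45 UTC (rolling into the previous day, 17 March 2032).
1 October 2031 is a Wednesday, so the first Sunday is October 5 and the second is October 12.
1 March 2032 is a Monday, so the first Sunday is March 7 and the third is March 21.
At the standard offset (UTC−10:00), 23:45 UTC − 10h = 13:45 Halis Standard Time standard time.
Daylight saving runs 12 October 2031 – 21 March 2032; the standard-time date in Halis Standard Time, March 17, 2032, is inside that window, so Halis Standard Time is at UTC−09:00.
23:45 UTC − 9h = 14:45 Halis Standard Time.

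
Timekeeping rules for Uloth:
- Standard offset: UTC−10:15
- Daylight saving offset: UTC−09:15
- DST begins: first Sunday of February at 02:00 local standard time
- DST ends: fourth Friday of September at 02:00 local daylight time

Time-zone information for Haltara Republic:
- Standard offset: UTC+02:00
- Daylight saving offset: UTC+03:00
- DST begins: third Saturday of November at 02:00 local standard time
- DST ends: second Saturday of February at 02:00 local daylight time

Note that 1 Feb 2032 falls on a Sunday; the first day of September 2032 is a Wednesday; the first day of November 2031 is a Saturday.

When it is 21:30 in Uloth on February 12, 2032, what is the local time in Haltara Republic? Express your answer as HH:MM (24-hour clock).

1 February 2032 is a Sunday, so the first Sunday is February 1.
1 September 2032 is a Wednesday, so the first Friday is September 3 and the fourth is September 24.
February 12, 2032 lies within the daylight-saving period (1 February – 24 September), so Uloth is on daylight time, UTC−09:15.
21:30 Uloth + 9h15m = 06:45 UTC (rolling into the next day, 13 February 2032).
1 November 2031 is a Saturday, so the first Saturday is November 1 and the third is November 15.
1 February 2032 is a Sunday, so the first Saturday is February 7 and the second is February 14.
At the standard offset (UTC+02:00), 06:45 UTC + 2h = 08:45 Haltara Republic standard time.
The standard-time date in Haltara Republic, February 13, 2032, lies within the daylight-saving period (15 November 2031 – 14 February 2032), so Haltara Republic is on daylight time, UTC+03:00.
06:45 UTC + 3h = 09:45 Haltara Republic.

09:45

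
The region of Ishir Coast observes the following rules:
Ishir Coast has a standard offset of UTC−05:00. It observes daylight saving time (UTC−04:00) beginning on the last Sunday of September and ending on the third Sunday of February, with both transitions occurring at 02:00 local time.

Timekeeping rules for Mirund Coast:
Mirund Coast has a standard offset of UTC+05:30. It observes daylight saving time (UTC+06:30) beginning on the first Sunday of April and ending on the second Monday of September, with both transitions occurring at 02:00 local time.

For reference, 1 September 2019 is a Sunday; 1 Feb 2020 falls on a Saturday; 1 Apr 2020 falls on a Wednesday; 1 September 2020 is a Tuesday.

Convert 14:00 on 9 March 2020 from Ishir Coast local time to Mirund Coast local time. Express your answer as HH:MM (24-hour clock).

1 September 2019 is a Sunday, so Sundays fall on 1, 8, 15, 22, 29; the last is September 29.
1 February 2020 is a Saturday, so the first Sunday is February 2 and the third is February 16.
9 March 2020 is outside the daylight-saving period (29 September 2019 – 16 February 2020), so Ishir Coast is on standard time, UTC−05:00.
14:00 Ishir Coast + 5h = 19:00 UTC.
1 April 2020 is a Wednesday, so the first Sunday is April 5.
1 September 2020 is a Tuesday, so the first Monday is September 7 and the second is September 14.
At the standard offset (UTC+05:30), 19:00 UTC + 5h30m = 00:30 Mirund Coast standard time (rolling into the next day, 10 March 2020).
The standard-time date in Mirund Coast, 10 March 2020, does not fall between 5 April and 14 September, so daylight saving is not in effect and Mirund Coast is at UTC+05:30.
19:00 UTC + 5h30m = 00:30 Mirund Coast (rolling into the next day, 10 March 2020).

00:30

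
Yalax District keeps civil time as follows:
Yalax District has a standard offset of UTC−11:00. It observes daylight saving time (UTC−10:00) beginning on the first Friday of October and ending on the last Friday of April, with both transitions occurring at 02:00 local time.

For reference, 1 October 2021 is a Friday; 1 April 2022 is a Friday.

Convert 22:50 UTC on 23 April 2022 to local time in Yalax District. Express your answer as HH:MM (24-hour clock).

1 October 2021 is a Friday, so the first Friday is October 1.
1 April 2022 is a Friday, so Fridays fall on 1, 8, 15, 22, 29; the last is April 29.
At the standard offset (UTC−11:00), 22:50 UTC − 11h = 11:50 Yalax District standard time.
The standard-time date in Yalax District, 23 April 2022, lies within the daylight-saving period (1 October 2021 – 29 April 2022), so Yalax District is on daylight time, UTC−10:00.
22:50 UTC − 10h = 12:50 local.

12:50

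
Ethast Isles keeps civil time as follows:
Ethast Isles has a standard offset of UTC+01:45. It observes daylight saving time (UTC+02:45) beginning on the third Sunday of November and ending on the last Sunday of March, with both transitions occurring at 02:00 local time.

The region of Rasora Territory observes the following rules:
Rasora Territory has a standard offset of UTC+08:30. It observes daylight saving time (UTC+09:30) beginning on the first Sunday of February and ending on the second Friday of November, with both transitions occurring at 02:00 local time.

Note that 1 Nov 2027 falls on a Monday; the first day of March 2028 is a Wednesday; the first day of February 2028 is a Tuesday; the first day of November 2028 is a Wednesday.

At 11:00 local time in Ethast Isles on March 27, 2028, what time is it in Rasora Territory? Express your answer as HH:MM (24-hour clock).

1 November 2027 is a Monday, so the first Sunday is November 7 and the third is November 21.
1 March 2028 is a Wednesday, so Sundays fall on 5, 12, 19, 26; the last is March 26.
March 27, 2028 is outside the daylight-saving period (21 November 2027 – 26 March 2028), so Ethast Isles is on standard time, UTC+01:45.
11:00 Ethast Isles − 1h45m = 09:15 UTC.
1 February 2028 is a Tuesday, so the first Sunday is February 6.
1 November 2028 is a Wednesday, so the first Friday is November 3 and the second is November 10.
At the standard offset (UTC+08:30), 09:15 UTC + 8h30m = 17:45 Rasora Territory standard time.
Daylight saving runs 6 February – 10 November; the standard-time date in Rasora Territory, March 27, 2028, is inside that window, so Rasora Territory is at UTC+09:30.
09:15 UTC + 9h30m = 18:45 Rasora Territory.

18:45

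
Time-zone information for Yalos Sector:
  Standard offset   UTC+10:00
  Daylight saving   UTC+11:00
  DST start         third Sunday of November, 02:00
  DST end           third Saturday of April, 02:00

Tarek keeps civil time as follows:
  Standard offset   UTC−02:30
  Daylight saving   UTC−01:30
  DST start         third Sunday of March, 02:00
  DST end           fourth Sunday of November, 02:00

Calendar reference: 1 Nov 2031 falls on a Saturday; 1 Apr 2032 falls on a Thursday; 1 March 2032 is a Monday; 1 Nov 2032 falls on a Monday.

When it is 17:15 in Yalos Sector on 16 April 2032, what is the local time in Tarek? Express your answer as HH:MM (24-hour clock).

1 November 2031 is a Saturday, so the first Sunday is November 2 and the third is November 16.
1 April 2032 is a Thursday, so the first Saturday is April 3 and the third is April 17.
16 April 2032 falls between 16 November 2031 and 17 April 2032, so daylight saving is in effect and Yalos Sector is at UTC+11:00.
17:15 Yalos Sector − 11h = 06:15 UTC.
1 March 2032 is a Monday, so the first Sunday is March 7 and the third is March 21.
1 November 2032 is a Monday, so the first Sunday is November 7 and the fourth is November 28.
At the standard offset (UTC−02:30), 06:15 UTC − 2h30m = 03:45 Tarek standard time.
The standard-time date in Tarek, 16 April 2032, falls between 21 March and 28 November, so daylight saving is in effect and Tarek is at UTC−01:30.
06:15 UTC − 1h30m = 04:45 Tarek.

04:45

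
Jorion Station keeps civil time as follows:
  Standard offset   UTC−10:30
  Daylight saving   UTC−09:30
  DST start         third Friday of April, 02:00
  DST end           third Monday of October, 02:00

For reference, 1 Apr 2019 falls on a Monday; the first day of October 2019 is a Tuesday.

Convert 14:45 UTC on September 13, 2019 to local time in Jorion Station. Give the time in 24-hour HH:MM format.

1 April 2019 is a Monday, so the first Friday is April 5 and the third is April 19.
1 October 2019 is a Tuesday, so the first Monday is October 7 and the third is October 21.
At the standard offset (UTC−10:30), 14:45 UTC − 10h30m = 04:15 Jorion Station standard time.
The standard-time date in Jorion Station, September 13, 2019, lies within the daylight-saving period (19 April – 21 October), so Jorion Station is on daylight time, UTC−09:30.
14:45 UTC − 9h30m = 05:15 local.

05:15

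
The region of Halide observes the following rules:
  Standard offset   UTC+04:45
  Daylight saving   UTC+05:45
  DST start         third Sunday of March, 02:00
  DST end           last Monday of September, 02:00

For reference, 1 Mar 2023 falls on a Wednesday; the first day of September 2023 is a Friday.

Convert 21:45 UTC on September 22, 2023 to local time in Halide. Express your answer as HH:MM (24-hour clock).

03:30

1 March 2023 is a Wednesday, so the first Sunday is March 5 and the third is March 19.
1 September 2023 is a Friday, so Mondays fall on 4, 11, 18, 25; the last is September 25.
At the standard offset (UTC+04:45), 21:45 UTC + 4h45m = 02:30 Halide standard time (rolling into the next day, 23 September 2023).
The standard-time date in Halide, September 23, 2023, lies within the daylight-saving period (19 March – 25 September), so Halide is on daylight time, UTC+05:45.
21:45 UTC + 5h45m = 03:30 local (rolling into the next day, 23 September 2023).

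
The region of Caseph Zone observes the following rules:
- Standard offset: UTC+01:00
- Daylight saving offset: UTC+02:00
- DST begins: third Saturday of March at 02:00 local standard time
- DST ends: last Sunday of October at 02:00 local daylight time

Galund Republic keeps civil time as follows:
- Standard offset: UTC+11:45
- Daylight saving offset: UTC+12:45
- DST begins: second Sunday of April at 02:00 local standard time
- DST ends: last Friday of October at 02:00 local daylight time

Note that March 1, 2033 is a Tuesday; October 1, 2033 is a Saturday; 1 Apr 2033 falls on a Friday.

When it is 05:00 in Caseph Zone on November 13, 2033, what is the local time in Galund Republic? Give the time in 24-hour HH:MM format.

15:45

1 March 2033 is a Tuesday, so the first Saturday is March 5 and the third is March 19.
1 October 2033 is a Saturday, so Sundays fall on 2, 9, 16, 23, 30; the last is October 30.
November 13, 2033 does not fall between 19 March and 30 October, so daylight saving is not in effect and Caseph Zone is at UTC+01:00.
05:00 Caseph Zone − 1h = 04:00 UTC.
1 April 2033 is a Friday, so the first Sunday is April 3 and the second is April 10.
1 October 2033 is a Saturday, so Fridays fall on 7, 14, 21, 28; the last is October 28.
At the standard offset (UTC+11:45), 04:00 UTC + 11h45m = 15:45 Galund Republic standard time.
The standard-time date in Galund Republic, November 13, 2033, is outside the daylight-saving period (10 April – 28 October), so Galund Republic is on standard time, UTC+11:45.
04:00 UTC + 11h45m = 15:45 Galund Republic.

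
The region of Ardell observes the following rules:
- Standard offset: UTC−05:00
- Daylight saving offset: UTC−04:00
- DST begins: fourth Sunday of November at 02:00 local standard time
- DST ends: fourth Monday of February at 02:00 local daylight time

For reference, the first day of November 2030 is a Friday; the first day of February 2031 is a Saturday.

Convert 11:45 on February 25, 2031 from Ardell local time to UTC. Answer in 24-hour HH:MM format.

1 November 2030 is a Friday, so the first Sunday is November 3 and the fourth is November 24.
1 February 2031 is a Saturday, so the first Monday is February 3 and the fourth is February 24.
February 25, 2031 is outside the daylight-saving period (24 November 2030 – 24 February 2031), so Ardell is on standard time, UTC−05:00.
11:45 local + 5h = 16:45 UTC.

16:45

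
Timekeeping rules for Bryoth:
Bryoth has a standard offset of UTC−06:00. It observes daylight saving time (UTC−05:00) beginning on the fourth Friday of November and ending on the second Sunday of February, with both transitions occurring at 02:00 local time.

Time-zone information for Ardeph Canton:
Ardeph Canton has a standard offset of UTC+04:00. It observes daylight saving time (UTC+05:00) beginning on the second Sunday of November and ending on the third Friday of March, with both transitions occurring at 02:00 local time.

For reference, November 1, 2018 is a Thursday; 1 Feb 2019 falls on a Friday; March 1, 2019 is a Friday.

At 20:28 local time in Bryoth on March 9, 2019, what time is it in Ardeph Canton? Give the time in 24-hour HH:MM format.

07:28

1 November 2018 is a Thursday, so the first Friday is November 2 and the fourth is November 23.
1 February 2019 is a Friday, so the first Sunday is February 3 and the second is February 10.
Daylight saving runs 23 November 2018 – 10 February 2019; March 9, 2019 is outside that window, so Bryoth is on standard time at UTC−06:00.
20:28 Bryoth + 6h = 02:28 UTC (rolling into the next day, 10 March 2019).
1 November 2018 is a Thursday, so the first Sunday is November 4 and the second is November 11.
1 March 2019 is a Friday, so the first Friday is March 1 and the third is March 15.
At the standard offset (UTC+04:00), 02:28 UTC + 4h = 06:28 Ardeph Canton standard time.
The standard-time date in Ardeph Canton, March 10, 2019, lies within the daylight-saving period (11 November 2018 – 15 March 2019), so Ardeph Canton is on daylight time, UTC+05:00.
02:28 UTC + 5h = 07:28 Ardeph Canton.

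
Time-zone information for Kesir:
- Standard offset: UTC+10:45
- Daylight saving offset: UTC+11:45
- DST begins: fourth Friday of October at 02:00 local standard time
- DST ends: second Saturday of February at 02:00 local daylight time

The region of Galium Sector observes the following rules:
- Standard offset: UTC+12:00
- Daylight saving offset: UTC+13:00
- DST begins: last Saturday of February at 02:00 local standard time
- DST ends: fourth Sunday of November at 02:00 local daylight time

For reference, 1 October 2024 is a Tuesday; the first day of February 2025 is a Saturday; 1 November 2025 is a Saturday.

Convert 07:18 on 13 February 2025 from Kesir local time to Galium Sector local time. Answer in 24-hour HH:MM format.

08:33

1 October 2024 is a Tuesday, so the first Friday is October 4 and the fourth is October 25.
1 February 2025 is a Saturday, so the first Saturday is February 1 and the second is February 8.
13 February 2025 does not fall between 25 October 2024 and 8 February 2025, so daylight saving is not in effect and Kesir is at UTC+10:45.
07:18 Kesir − 10h45m = 20:33 UTC (rolling into the previous day, 12 February 2025).
1 February 2025 is a Saturday, so Saturdays fall on 1, 8, 15, 22; the last is February 22.
1 November 2025 is a Saturday, so the first Sunday is November 2 and the fourth is November 23.
At the standard offset (UTC+12:00), 20:33 UTC + 12h = 08:33 Galium Sector standard time (rolling into the next day, 13 February 2025).
The standard-time date in Galium Sector, 13 February 2025, is outside the daylight-saving period (22 February – 23 November), so Galium Sector is on standard time, UTC+12:00.
20:33 UTC + 12h = 08:33 Galium Sector (rolling into the next day, 13 February 2025).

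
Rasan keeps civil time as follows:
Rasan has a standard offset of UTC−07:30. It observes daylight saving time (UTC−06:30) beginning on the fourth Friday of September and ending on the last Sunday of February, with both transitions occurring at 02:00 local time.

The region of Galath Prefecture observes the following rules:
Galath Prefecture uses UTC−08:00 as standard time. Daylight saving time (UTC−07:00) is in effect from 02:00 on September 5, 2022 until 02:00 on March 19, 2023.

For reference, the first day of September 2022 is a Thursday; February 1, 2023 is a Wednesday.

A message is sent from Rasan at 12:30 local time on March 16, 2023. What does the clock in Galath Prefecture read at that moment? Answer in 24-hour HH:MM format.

1 September 2022 is a Thursday, so the first Friday is September 2 and the fourth is September 23.
1 February 2023 is a Wednesday, so Sundays fall on 5, 12, 19, 26; the last is February 26.
Daylight saving runs 23 September 2022 – 26 February 2023; March 16, 2023 is outside that window, so Rasan is on standard time at UTC−07:30.
12:30 Rasan + 7h30m = 20:00 UTC.
At the standard offset (UTC−08:00), 20:00 UTC − 8h = 12:00 Galath Prefecture standard time.
The standard-time date in Galath Prefecture, March 16, 2023, falls between 5 September 2022 and 19 March 2023, so daylight saving is in effect and Galath Prefecture is at UTC−07:00.
20:00 UTC − 7h = 13:00 Galath Prefecture.

13:00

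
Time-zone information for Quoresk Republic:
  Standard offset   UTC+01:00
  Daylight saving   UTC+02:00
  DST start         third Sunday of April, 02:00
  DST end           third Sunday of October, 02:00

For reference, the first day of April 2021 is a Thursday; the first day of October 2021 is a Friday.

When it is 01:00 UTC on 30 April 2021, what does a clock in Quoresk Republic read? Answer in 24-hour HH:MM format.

03:00

1 April 2021 is a Thursday, so the first Sunday is April 4 and the third is April 18.
1 October 2021 is a Friday, so the first Sunday is October 3 and the third is October 17.
At the standard offset (UTC+01:00), 01:00 UTC + 1h = 02:00 Quoresk Republic standard time.
The standard-time date in Quoresk Republic, 30 April 2021, falls between 18 April and 17 October, so daylight saving is in effect and Quoresk Republic is at UTC+02:00.
01:00 UTC + 2h = 03:00 local.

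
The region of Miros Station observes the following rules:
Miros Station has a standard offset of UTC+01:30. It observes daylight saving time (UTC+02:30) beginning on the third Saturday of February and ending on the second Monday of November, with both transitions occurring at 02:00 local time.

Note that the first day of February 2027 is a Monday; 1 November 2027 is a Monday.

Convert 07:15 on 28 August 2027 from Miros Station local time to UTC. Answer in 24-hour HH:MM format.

1 February 2027 is a Monday, so the first Saturday is February 6 and the third is February 20.
1 November 2027 is a Monday, so the first Monday is November 1 and the second is November 8.
Daylight saving runs 20 February – 8 November; 28 August 2027 is inside that window, so Miros Station is at UTC+02:30.
07:15 local − 2h30m = 04:45 UTC.

04:45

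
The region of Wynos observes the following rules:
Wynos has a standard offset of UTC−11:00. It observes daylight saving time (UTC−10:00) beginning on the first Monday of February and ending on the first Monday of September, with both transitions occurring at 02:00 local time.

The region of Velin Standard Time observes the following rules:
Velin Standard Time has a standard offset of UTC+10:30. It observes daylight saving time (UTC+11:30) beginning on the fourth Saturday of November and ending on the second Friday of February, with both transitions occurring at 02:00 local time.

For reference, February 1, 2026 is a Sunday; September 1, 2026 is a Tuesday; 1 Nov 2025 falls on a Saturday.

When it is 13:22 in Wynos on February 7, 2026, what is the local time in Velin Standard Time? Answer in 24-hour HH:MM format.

10:52

1 February 2026 is a Sunday, so the first Monday is February 2.
1 September 2026 is a Tuesday, so the first Monday is September 7.
February 7, 2026 falls between 2 February and 7 September, so daylight saving is in effect and Wynos is at UTC−10:00.
13:22 Wynos + 10h = 23:22 UTC.
1 November 2025 is a Saturday, so the first Saturday is November 1 and the fourth is November 22.
1 February 2026 is a Sunday, so the first Friday is February 6 and the second is February 13.
At the standard offset (UTC+10:30), 23:22 UTC + 10h30m = 09:52 Velin Standard Time standard time (rolling into the next day, 8 February 2026).
The standard-time date in Velin Standard Time, February 8, 2026, lies within the daylight-saving period (22 November 2025 – 13 February 2026), so Velin Standard Time is on daylight time, UTC+11:30.
23:22 UTC + 11h30m = 10:52 Velin Standard Time (rolling into the next day, 8 February 2026).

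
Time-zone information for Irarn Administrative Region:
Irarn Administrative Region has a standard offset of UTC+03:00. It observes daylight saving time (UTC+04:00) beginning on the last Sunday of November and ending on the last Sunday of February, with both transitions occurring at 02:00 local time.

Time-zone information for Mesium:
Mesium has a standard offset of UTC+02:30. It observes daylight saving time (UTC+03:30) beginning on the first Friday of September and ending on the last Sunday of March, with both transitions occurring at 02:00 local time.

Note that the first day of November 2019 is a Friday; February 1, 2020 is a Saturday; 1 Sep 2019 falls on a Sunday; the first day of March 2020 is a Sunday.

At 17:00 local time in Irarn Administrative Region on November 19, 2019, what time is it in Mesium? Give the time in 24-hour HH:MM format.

1 November 2019 is a Friday, so Sundays fall on 3, 10, 17, 24; the last is November 24.
1 February 2020 is a Saturday, so Sundays fall on 2, 9, 16, 23; the last is February 23.
November 19, 2019 is outside the daylight-saving period (24 November 2019 – 23 February 2020), so Irarn Administrative Region is on standard time, UTC+03:00.
17:00 Irarn Administrative Region − 3h = 14:00 UTC.
1 September 2019 is a Sunday, so the first Friday is September 6.
1 March 2020 is a Sunday, so Sundays fall on 1, 8, 15, 22, 29; the last is March 29.
At the standard offset (UTC+02:30), 14:00 UTC + 2h30m = 16:30 Mesium standard time.
The standard-time date in Mesium, November 19, 2019, falls between 6 September 2019 and 29 March 2020, so daylight saving is in effect and Mesium is at UTC+03:30.
14:00 UTC + 3h30m = 17:30 Mesium.

17:30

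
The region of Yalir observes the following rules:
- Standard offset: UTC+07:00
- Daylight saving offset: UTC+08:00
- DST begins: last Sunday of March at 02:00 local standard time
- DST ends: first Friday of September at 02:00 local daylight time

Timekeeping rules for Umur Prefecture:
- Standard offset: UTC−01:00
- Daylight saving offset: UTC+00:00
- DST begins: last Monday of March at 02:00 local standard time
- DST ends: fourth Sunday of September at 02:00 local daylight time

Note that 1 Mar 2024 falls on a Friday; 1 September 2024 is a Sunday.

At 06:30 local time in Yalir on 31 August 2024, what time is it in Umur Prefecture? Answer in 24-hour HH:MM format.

1 March 2024 is a Friday, so Sundays fall on 3, 10, 17, 24, 31; the last is March 31.
1 September 2024 is a Sunday, so the first Friday is September 6.
31 August 2024 falls between 31 March and 6 September, so daylight saving is in effect and Yalir is at UTC+08:00.
06:30 Yalir − 8h = 22:30 UTC (rolling into the previous day, 30 August 2024).
1 March 2024 is a Friday, so Mondays fall on 4, 11, 18, 25; the last is March 25.
1 September 2024 is a Sunday, so the first Sunday is September 1 and the fourth is September 22.
At the standard offset (UTC−01:00), 22:30 UTC − 1h = 21:30 Umur Prefecture standard time.
The standard-time date in Umur Prefecture, 30 August 2024, falls between 25 March and 22 September, so daylight saving is in effect and Umur Prefecture is at UTC+00:00.
22:30 UTC + 0h = 22:30 Umur Prefecture.

22:30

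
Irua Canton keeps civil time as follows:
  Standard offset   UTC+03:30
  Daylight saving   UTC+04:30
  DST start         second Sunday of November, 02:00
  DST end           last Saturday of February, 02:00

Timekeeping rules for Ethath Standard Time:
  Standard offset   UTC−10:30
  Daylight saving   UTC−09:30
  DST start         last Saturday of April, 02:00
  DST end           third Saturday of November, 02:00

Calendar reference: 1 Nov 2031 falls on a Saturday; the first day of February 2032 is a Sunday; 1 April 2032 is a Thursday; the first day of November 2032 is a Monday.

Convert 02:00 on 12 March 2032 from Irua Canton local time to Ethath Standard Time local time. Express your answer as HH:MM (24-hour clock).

1 November 2031 is a Saturday, so the first Sunday is November 2 and the second is November 9.
1 February 2032 is a Sunday, so Saturdays fall on 7, 14, 21, 28; the last is February 28.
12 March 2032 is outside the daylight-saving period (9 November 2031 – 28 February 2032), so Irua Canton is on standard time, UTC+03:30.
02:00 Irua Canton − 3h30m = 22:30 UTC (rolling into the previous day, 11 March 2032).
1 April 2032 is a Thursday, so Saturdays fall on 3, 10, 17, 24; the last is April 24.
1 November 2032 is a Monday, so the first Saturday is November 6 and the third is November 20.
At the standard offset (UTC−10:30), 22:30 UTC − 10h30m = 12:00 Ethath Standard Time standard time.
The standard-time date in Ethath Standard Time, 11 March 2032, does not fall between 24 April and 20 November, so daylight saving is not in effect and Ethath Standard Time is at UTC−10:30.
22:30 UTC − 10h30m = 12:00 Ethath Standard Time.

12:00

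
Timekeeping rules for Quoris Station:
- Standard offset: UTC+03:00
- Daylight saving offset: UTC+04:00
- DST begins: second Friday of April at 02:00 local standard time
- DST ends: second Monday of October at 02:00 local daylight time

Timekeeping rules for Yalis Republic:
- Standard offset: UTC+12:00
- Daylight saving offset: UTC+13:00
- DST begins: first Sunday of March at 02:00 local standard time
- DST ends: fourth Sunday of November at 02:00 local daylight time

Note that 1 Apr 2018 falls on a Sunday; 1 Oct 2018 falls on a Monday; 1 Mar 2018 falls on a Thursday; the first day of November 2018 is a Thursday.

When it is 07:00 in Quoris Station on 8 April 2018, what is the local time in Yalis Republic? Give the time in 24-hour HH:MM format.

17:00

1 April 2018 is a Sunday, so the first Friday is April 6 and the second is April 13.
1 October 2018 is a Monday, so the first Monday is October 1 and the second is October 8.
8 April 2018 does not fall between 13 April and 8 October, so daylight saving is not in effect and Quoris Station is at UTC+03:00.
07:00 Quoris Station − 3h = 04:00 UTC.
1 March 2018 is a Thursday, so the first Sunday is March 4.
1 November 2018 is a Thursday, so the first Sunday is November 4 and the fourth is November 25.
At the standard offset (UTC+12:00), 04:00 UTC + 12h = 16:00 Yalis Republic standard time.
The standard-time date in Yalis Republic, 8 April 2018, lies within the daylight-saving period (4 March – 25 November), so Yalis Republic is on daylight time, UTC+13:00.
04:00 UTC + 13h = 17:00 Yalis Republic.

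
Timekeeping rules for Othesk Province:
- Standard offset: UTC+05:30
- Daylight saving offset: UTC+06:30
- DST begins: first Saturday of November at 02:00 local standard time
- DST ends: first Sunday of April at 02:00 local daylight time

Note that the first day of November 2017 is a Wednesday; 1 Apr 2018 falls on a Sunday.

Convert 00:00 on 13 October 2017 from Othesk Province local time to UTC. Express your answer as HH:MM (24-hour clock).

1 November 2017 is a Wednesday, so the first Saturday is November 4.
1 April 2018 is a Sunday, so the first Sunday is April 1.
13 October 2017 does not fall between 4 November 2017 and 1 April 2018, so daylight saving is not in effect and Othesk Province is at UTC+05:30.
00:00 local − 5h30m = 18:30 UTC (rolling into the previous day, 12 October 2017).

18:30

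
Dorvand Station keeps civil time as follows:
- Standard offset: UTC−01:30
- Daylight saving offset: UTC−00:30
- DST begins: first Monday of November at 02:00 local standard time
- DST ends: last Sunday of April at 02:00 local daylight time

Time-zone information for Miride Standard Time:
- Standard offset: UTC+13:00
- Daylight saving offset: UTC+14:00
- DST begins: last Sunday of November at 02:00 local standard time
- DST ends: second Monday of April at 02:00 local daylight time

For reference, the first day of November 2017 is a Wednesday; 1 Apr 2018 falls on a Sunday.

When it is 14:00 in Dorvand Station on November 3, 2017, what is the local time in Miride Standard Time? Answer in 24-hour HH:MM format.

1 November 2017 is a Wednesday, so the first Monday is November 6.
1 April 2018 is a Sunday, so Sundays fall on 1, 8, 15, 22, 29; the last is April 29.
November 3, 2017 is outside the daylight-saving period (6 November 2017 – 29 April 2018), so Dorvand Station is on standard time, UTC−01:30.
14:00 Dorvand Station + 1h30m = 15:30 UTC.
1 November 2017 is a Wednesday, so Sundays fall on 5, 12, 19, 26; the last is November 26.
1 April 2018 is a Sunday, so the first Monday is April 2 and the second is April 9.
At the standard offset (UTC+13:00), 15:30 UTC + 13h = 04:30 Miride Standard Time standard time (rolling into the next day, 4 November 2017).
The standard-time date in Miride Standard Time, November 4, 2017, is outside the daylight-saving period (26 November 2017 – 9 April 2018), so Miride Standard Time is on standard time, UTC+13:00.
15:30 UTC + 13h = 04:30 Miride Standard Time (rolling into the next day, 4 November 2017).

04:30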